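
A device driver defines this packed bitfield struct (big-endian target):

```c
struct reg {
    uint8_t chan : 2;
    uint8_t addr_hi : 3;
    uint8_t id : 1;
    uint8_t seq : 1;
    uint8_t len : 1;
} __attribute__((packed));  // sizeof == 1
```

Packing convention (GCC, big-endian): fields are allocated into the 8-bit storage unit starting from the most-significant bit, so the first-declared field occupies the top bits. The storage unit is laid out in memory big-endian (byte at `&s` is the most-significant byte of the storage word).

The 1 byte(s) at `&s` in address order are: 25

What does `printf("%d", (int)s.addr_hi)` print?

4

[0]=0x25 (big-endian) → word 0x25
chan:2 @ bit 6 → (0x25>>6)&0x3 = 0x0
addr_hi:3 @ bit 3 → (0x25>>3)&0x7 = 0x4  ←
id:1 @ bit 2 → (0x25>>2)&0x1 = 0x1
seq:1 @ bit 1 → (0x25>>1)&0x1 = 0x0
len:1 @ bit 0 → (0x25>>0)&0x1 = 0x1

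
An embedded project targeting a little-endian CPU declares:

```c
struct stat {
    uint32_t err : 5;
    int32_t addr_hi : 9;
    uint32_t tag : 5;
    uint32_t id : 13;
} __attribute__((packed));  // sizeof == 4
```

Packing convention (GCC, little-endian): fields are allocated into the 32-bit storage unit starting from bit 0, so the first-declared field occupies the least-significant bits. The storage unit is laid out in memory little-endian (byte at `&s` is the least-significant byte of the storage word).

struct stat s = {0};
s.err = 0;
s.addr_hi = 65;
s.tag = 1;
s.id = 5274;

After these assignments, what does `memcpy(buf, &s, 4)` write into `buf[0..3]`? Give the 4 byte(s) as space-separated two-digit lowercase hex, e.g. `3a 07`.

err:5 = 0 → 0x0 << 0 → word 0x00000000
addr_hi:9 = 65 → 0x41 << 5 → word 0x00000820
tag:5 = 1 → 0x1 << 14 → word 0x00004820
id:13 = 5274 → 0x149a << 19 → word 0xa4d04820
word = 0xa4d04820 → little-endian bytes:
  [0]=0x20  [1]=0x48  [2]=0xd0  [3]=0xa4

20 48 d0 a4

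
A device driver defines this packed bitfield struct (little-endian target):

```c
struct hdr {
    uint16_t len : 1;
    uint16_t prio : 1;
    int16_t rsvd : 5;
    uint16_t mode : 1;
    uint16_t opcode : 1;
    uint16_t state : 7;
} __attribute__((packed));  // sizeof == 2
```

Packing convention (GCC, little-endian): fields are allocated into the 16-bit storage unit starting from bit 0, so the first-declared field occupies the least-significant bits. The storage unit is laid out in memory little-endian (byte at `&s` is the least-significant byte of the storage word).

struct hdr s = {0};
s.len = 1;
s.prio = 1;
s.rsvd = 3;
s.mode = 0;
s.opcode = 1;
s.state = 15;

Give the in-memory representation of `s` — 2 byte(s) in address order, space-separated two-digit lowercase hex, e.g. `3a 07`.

0f 1f

len (1b) val=1 bits=0x1 at bit 0: 0x0001
prio (1b) val=1 bits=0x1 at bit 1: 0x0003
rsvd (5b) val=3 bits=0x3 at bit 2: 0x000f
mode (1b) val=0 bits=0x0 at bit 7: 0x000f
opcode (1b) val=1 bits=0x1 at bit 8: 0x010f
state (7b) val=15 bits=0xf at bit 9: 0x1f0f
word = 0x1f0f → little-endian bytes:
  [0]=0x0f  [1]=0x1f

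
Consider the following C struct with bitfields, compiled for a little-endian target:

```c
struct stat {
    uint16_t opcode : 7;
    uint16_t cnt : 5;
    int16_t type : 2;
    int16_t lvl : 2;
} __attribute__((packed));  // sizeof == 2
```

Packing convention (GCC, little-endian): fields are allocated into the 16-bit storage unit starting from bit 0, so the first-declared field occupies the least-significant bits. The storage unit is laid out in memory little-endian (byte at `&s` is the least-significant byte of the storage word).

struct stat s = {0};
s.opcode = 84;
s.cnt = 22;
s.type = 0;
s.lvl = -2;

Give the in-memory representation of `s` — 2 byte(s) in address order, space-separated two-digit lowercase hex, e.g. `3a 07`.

54 8b

[0+:7] opcode=84 & 0x7f = 0x54; word=0x0054
[7+:5] cnt=22 & 0x1f = 0x16; word=0x0b54
[12+:2] type=0 & 0x3 = 0x0; word=0x0b54
[14+:2] lvl=-2 & 0x3 = 0x2; word=0x8b54
word = 0x8b54 → little-endian bytes:
  [0]=0x54  [1]=0x8b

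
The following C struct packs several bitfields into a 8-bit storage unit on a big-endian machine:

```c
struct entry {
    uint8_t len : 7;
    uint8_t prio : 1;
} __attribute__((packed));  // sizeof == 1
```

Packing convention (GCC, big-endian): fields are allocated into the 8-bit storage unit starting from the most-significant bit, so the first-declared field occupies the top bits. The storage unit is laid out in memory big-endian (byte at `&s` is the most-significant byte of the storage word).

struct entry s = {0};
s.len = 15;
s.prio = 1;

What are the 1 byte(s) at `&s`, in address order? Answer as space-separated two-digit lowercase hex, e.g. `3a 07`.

1f

[1+:7] len=15 & 0x7f = 0xf; word=0x1e
[0+:1] prio=1 & 0x1 = 0x1; word=0x1f
word = 0x1f → big-endian bytes:
  [0]=0x1f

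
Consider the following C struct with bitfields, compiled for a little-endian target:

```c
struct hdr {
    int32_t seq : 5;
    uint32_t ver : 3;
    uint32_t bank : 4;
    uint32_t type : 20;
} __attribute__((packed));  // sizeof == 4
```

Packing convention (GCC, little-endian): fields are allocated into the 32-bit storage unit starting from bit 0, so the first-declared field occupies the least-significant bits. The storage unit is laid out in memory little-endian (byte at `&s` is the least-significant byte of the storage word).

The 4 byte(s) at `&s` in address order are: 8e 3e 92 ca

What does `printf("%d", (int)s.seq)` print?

14

[0]=0x8e [1]=0x3e [2]=0x92 [3]=0xca (little-endian) → word 0xca923e8e
seq:5 @ bit 0 → (0xca923e8e>>0)&0x1f = 0xe  ←
ver:3 @ bit 5 → (0xca923e8e>>5)&0x7 = 0x4
bank:4 @ bit 8 → (0xca923e8e>>8)&0xf = 0xe
type:20 @ bit 12 → (0xca923e8e>>12)&0xfffff = 0xca923
seq signed 5b, MSB=0: value = 14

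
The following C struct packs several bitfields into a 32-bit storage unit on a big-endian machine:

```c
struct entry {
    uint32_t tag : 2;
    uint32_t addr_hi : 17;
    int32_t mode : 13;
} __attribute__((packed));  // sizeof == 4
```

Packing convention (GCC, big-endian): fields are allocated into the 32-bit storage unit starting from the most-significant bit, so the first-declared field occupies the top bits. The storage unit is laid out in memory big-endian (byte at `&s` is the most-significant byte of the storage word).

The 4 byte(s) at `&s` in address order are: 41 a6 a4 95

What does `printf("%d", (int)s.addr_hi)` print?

3381

[0]=0x41 [1]=0xa6 [2]=0xa4 [3]=0x95 (big-endian) → word 0x41a6a495
tag:2 @ bit 30 → (0x41a6a495>>30)&0x3 = 0x1
addr_hi:17 @ bit 13 → (0x41a6a495>>13)&0x1ffff = 0xd35  ←
mode:13 @ bit 0 → (0x41a6a495>>0)&0x1fff = 0x495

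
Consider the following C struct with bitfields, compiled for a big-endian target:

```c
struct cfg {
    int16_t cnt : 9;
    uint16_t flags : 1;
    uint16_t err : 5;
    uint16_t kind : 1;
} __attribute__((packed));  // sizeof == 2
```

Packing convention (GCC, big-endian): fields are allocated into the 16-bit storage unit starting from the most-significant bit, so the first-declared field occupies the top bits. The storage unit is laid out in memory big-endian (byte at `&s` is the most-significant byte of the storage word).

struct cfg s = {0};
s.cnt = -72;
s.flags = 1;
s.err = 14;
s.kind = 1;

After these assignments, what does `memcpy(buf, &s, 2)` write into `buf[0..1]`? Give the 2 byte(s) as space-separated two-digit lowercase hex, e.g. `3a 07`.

[7+:9] cnt=-72 & 0x1ff = 0x1b8; word=0xdc00
[6+:1] flags=1 & 0x1 = 0x1; word=0xdc40
[1+:5] err=14 & 0x1f = 0xe; word=0xdc5c
[0+:1] kind=1 & 0x1 = 0x1; word=0xdc5d
word = 0xdc5d → big-endian bytes:
  [0]=0xdc  [1]=0x5d

dc 5d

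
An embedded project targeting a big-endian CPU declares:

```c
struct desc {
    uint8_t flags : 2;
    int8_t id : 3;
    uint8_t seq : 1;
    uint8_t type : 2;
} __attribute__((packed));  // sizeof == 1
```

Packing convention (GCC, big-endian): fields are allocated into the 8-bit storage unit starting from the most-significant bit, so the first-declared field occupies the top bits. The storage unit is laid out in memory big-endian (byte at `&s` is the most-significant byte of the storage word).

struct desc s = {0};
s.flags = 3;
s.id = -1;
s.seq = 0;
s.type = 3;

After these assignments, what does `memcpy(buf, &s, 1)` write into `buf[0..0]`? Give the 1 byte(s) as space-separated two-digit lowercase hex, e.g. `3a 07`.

fb

flags (2b) val=3 bits=0x3 at bit 6: 0xc0
id (3b) val=-1 bits=0x7 at bit 3: 0xf8
seq (1b) val=0 bits=0x0 at bit 2: 0xf8
type (2b) val=3 bits=0x3 at bit 0: 0xfb
word = 0xfb → big-endian bytes:
  [0]=0xfb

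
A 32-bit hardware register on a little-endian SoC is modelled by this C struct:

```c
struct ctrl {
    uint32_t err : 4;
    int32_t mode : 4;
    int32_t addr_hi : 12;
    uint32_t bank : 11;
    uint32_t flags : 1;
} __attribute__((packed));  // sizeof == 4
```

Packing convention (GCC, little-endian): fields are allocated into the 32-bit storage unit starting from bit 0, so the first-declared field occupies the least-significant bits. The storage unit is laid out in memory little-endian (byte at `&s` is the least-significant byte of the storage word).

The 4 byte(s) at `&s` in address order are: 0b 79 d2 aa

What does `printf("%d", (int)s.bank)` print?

[0]=0x0b [1]=0x79 [2]=0xd2 [3]=0xaa (little-endian) → word 0xaad2790b
err [0+:4] = (word>>0) & 0xf = 11
mode [4+:4] = (word>>4) & 0xf = 0
addr_hi [8+:12] = (word>>8) & 0xfff = 633
bank [20+:11] = (word>>20) & 0x7ff = 685  ←
flags [31+:1] = (word>>31) & 0x1 = 1

685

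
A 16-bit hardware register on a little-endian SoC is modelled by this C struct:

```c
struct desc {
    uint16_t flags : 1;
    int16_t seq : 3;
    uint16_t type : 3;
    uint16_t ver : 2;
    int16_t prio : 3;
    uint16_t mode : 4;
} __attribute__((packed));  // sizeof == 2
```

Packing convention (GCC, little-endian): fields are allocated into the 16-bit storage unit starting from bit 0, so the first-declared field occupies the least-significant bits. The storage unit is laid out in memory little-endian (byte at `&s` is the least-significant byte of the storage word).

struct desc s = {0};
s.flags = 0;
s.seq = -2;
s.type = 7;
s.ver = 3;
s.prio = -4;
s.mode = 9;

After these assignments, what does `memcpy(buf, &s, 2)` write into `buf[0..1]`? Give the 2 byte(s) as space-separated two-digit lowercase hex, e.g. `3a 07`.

fc 99

flags (1b) val=0 bits=0x0 at bit 0: 0x0000
seq (3b) val=-2 bits=0x6 at bit 1: 0x000c
type (3b) val=7 bits=0x7 at bit 4: 0x007c
ver (2b) val=3 bits=0x3 at bit 7: 0x01fc
prio (3b) val=-4 bits=0x4 at bit 9: 0x09fc
mode (4b) val=9 bits=0x9 at bit 12: 0x99fc
word = 0x99fc → little-endian bytes:
  [0]=0xfc  [1]=0x99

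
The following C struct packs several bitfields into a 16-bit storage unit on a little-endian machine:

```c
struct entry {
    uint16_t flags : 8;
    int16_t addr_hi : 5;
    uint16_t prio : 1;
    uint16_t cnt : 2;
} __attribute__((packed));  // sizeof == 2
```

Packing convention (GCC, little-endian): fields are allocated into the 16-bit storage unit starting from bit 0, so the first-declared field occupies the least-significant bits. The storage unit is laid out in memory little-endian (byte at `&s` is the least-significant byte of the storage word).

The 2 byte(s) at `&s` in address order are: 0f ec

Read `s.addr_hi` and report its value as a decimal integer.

12

[0]=0x0f [1]=0xec (little-endian) → word 0xec0f
flags:8 @ bit 0 → (0xec0f>>0)&0xff = 0xf
addr_hi:5 @ bit 8 → (0xec0f>>8)&0x1f = 0xc  ←
prio:1 @ bit 13 → (0xec0f>>13)&0x1 = 0x1
cnt:2 @ bit 14 → (0xec0f>>14)&0x3 = 0x3
addr_hi signed 5b, MSB=0: value = 12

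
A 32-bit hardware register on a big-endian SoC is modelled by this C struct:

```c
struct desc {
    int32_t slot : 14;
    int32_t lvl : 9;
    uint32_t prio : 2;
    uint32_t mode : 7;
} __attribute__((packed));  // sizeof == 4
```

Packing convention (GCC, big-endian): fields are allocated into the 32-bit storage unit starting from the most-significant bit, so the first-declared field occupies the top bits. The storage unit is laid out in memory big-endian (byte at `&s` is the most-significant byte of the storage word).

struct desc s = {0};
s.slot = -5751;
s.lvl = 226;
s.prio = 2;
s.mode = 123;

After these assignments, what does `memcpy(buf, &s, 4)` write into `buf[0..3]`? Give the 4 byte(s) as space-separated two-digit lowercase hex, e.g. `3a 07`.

slot (14b) val=-5751 bits=0x2989 at bit 18: 0xa6240000
lvl (9b) val=226 bits=0xe2 at bit 9: 0xa625c400
prio (2b) val=2 bits=0x2 at bit 7: 0xa625c500
mode (7b) val=123 bits=0x7b at bit 0: 0xa625c57b
word = 0xa625c57b → big-endian bytes:
  [0]=0xa6  [1]=0x25  [2]=0xc5  [3]=0x7b

a6 25 c5 7b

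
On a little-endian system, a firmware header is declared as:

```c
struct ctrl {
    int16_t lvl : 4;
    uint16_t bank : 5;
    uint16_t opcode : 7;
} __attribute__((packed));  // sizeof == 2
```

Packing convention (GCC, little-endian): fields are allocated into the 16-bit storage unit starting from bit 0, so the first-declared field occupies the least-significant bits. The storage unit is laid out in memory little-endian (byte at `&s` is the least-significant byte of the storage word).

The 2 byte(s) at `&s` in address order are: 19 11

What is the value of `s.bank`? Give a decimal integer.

[0]=0x19 [1]=0x11 (little-endian) → word 0x1119
lvl:4 @ bit 0 → (0x1119>>0)&0xf = 0x9
bank:5 @ bit 4 → (0x1119>>4)&0x1f = 0x11  ←
opcode:7 @ bit 9 → (0x1119>>9)&0x7f = 0x8

17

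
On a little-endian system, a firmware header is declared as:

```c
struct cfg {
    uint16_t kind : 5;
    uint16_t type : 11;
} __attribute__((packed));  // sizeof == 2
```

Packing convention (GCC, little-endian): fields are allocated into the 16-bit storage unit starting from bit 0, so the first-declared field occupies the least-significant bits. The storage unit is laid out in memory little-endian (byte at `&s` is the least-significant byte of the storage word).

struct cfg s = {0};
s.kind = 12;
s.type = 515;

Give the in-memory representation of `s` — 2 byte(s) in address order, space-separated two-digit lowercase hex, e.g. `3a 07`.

6c 40

[0+:5] kind=12 & 0x1f = 0xc; word=0x000c
[5+:11] type=515 & 0x7ff = 0x203; word=0x406c
word = 0x406c → little-endian bytes:
  [0]=0x6c  [1]=0x40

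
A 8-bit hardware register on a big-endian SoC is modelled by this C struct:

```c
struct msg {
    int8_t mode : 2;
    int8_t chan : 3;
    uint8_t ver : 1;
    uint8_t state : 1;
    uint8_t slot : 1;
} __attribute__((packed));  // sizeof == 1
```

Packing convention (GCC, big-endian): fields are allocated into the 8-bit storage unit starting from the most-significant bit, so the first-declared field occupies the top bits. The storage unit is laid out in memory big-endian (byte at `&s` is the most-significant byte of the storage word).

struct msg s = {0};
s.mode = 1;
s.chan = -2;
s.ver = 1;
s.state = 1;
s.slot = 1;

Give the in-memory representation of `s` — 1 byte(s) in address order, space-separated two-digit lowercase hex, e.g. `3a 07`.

mode (2b) val=1 bits=0x1 at bit 6: 0x40
chan (3b) val=-2 bits=0x6 at bit 3: 0x70
ver (1b) val=1 bits=0x1 at bit 2: 0x74
state (1b) val=1 bits=0x1 at bit 1: 0x76
slot (1b) val=1 bits=0x1 at bit 0: 0x77
word = 0x77 → big-endian bytes:
  [0]=0x77

77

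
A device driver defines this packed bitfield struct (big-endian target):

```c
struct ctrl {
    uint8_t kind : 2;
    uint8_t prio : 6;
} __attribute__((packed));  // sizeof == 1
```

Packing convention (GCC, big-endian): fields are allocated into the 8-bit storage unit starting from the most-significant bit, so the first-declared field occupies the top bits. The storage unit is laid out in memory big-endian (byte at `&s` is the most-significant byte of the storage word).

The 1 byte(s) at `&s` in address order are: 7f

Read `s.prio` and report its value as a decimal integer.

63

[0]=0x7f (big-endian) → word 0x7f
kind [6+:2] = (word>>6) & 0x3 = 1
prio [0+:6] = (word>>0) & 0x3f = 63  ←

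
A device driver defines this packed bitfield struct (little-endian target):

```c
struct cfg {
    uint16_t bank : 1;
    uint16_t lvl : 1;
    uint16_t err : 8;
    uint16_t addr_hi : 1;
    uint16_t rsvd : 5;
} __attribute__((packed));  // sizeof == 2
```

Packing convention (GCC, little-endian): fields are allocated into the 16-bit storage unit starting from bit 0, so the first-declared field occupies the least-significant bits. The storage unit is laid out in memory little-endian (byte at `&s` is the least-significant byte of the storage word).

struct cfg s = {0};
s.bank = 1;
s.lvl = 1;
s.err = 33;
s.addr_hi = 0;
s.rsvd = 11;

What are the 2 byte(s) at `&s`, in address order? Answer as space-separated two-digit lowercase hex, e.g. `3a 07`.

87 58

bank (1b) val=1 bits=0x1 at bit 0: 0x0001
lvl (1b) val=1 bits=0x1 at bit 1: 0x0003
err (8b) val=33 bits=0x21 at bit 2: 0x0087
addr_hi (1b) val=0 bits=0x0 at bit 10: 0x0087
rsvd (5b) val=11 bits=0xb at bit 11: 0x5887
word = 0x5887 → little-endian bytes:
  [0]=0x87  [1]=0x58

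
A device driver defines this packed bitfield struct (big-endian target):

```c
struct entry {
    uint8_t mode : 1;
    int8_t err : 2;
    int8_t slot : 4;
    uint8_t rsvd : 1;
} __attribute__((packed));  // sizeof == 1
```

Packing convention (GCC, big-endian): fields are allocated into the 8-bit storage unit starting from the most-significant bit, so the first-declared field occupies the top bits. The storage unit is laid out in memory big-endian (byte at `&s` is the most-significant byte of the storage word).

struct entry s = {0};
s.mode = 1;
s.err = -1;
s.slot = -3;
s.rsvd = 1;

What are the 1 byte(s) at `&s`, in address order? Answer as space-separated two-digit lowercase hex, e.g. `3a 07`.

fb

mode:1 = 1 → 0x1 << 7 → word 0x80
err:2 = -1 → 0x3 << 5 → word 0xe0
slot:4 = -3 → 0xd << 1 → word 0xfa
rsvd:1 = 1 → 0x1 << 0 → word 0xfb
word = 0xfb → big-endian bytes:
  [0]=0xfb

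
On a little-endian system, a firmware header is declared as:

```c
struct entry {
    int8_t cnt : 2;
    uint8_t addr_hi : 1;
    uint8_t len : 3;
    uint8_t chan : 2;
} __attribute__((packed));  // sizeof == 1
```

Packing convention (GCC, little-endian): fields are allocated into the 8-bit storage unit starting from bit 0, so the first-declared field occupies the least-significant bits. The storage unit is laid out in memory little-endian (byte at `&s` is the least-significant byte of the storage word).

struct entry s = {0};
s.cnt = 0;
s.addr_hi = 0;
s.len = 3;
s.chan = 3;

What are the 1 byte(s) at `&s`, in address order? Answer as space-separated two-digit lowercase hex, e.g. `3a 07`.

cnt:2 = 0 → 0x0 << 0 → word 0x00
addr_hi:1 = 0 → 0x0 << 2 → word 0x00
len:3 = 3 → 0x3 << 3 → word 0x18
chan:2 = 3 → 0x3 << 6 → word 0xd8
word = 0xd8 → little-endian bytes:
  [0]=0xd8

d8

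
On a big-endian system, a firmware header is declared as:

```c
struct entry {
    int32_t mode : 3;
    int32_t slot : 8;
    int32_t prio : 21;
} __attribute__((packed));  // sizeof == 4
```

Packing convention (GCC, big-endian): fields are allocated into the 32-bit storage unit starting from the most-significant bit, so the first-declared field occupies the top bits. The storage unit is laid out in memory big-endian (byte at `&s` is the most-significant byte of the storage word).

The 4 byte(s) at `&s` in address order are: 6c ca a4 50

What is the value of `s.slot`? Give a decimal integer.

[0]=0x6c [1]=0xca [2]=0xa4 [3]=0x50 (big-endian) → word 0x6ccaa450
mode [29+:3] = (word>>29) & 0x7 = 3
slot [21+:8] = (word>>21) & 0xff = 102  ←
prio [0+:21] = (word>>0) & 0x1fffff = 697424
slot signed 8b, MSB=0: value = 102

102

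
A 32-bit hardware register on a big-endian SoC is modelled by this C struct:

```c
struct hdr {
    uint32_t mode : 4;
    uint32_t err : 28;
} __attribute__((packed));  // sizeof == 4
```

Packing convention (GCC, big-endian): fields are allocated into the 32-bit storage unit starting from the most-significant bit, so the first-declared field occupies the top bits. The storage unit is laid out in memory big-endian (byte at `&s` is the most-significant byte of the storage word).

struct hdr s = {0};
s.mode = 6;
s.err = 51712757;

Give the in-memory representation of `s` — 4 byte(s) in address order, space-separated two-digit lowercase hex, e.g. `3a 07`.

63 15 12 f5

[28+:4] mode=6 & 0xf = 0x6; word=0x60000000
[0+:28] err=51712757 & 0xfffffff = 0x31512f5; word=0x631512f5
word = 0x631512f5 → big-endian bytes:
  [0]=0x63  [1]=0x15  [2]=0x12  [3]=0xf5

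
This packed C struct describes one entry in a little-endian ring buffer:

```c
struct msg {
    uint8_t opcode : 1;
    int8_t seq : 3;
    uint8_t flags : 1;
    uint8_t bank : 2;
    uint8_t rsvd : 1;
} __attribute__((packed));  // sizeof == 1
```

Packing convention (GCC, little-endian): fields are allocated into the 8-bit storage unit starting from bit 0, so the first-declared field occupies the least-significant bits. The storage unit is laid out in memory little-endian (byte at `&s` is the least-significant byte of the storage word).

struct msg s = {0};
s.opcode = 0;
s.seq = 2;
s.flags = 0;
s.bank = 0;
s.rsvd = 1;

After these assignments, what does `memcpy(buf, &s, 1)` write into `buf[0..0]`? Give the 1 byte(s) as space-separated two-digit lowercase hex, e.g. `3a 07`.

84

opcode:1 = 0 → 0x0 << 0 → word 0x00
seq:3 = 2 → 0x2 << 1 → word 0x04
flags:1 = 0 → 0x0 << 4 → word 0x04
bank:2 = 0 → 0x0 << 5 → word 0x04
rsvd:1 = 1 → 0x1 << 7 → word 0x84
word = 0x84 → little-endian bytes:
  [0]=0x84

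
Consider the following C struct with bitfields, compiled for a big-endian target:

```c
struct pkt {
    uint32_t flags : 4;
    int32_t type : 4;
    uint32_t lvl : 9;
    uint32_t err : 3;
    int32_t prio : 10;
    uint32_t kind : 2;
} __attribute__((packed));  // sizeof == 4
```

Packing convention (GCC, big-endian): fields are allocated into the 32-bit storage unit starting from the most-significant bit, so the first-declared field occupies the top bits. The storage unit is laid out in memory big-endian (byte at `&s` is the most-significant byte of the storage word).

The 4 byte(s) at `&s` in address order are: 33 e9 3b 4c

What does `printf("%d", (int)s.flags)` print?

[0]=0x33 [1]=0xe9 [2]=0x3b [3]=0x4c (big-endian) → word 0x33e93b4c
flags [28+:4] = (word>>28) & 0xf = 3  ←
type [24+:4] = (word>>24) & 0xf = 3
lvl [15+:9] = (word>>15) & 0x1ff = 466
err [12+:3] = (word>>12) & 0x7 = 3
prio [2+:10] = (word>>2) & 0x3ff = 723
kind [0+:2] = (word>>0) & 0x3 = 0

3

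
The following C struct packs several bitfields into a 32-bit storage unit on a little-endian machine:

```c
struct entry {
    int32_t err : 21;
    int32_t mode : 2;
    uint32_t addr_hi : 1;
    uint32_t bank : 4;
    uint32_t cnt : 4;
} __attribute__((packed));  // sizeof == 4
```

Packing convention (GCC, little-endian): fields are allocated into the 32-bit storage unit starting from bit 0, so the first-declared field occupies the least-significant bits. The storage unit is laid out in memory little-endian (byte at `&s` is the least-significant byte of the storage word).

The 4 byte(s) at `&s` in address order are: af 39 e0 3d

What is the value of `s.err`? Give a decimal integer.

[0]=0xaf [1]=0x39 [2]=0xe0 [3]=0x3d (little-endian) → word 0x3de039af
err:21 @ bit 0 → (0x3de039af>>0)&0x1fffff = 0x39af  ←
mode:2 @ bit 21 → (0x3de039af>>21)&0x3 = 0x3
addr_hi:1 @ bit 23 → (0x3de039af>>23)&0x1 = 0x1
bank:4 @ bit 24 → (0x3de039af>>24)&0xf = 0xd
cnt:4 @ bit 28 → (0x3de039af>>28)&0xf = 0x3
err signed 21b, MSB=0: value = 14767

14767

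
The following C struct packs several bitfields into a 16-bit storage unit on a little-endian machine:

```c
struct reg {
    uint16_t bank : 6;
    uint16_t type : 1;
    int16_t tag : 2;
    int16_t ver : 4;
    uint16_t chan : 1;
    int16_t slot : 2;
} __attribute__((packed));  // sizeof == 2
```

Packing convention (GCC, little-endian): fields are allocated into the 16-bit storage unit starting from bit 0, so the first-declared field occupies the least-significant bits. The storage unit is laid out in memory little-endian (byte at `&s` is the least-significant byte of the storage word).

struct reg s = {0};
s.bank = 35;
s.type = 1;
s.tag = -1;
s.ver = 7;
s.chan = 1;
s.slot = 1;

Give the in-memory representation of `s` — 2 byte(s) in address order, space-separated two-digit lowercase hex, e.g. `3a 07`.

bank (6b) val=35 bits=0x23 at bit 0: 0x0023
type (1b) val=1 bits=0x1 at bit 6: 0x0063
tag (2b) val=-1 bits=0x3 at bit 7: 0x01e3
ver (4b) val=7 bits=0x7 at bit 9: 0x0fe3
chan (1b) val=1 bits=0x1 at bit 13: 0x2fe3
slot (2b) val=1 bits=0x1 at bit 14: 0x6fe3
word = 0x6fe3 → little-endian bytes:
  [0]=0xe3  [1]=0x6f

e3 6f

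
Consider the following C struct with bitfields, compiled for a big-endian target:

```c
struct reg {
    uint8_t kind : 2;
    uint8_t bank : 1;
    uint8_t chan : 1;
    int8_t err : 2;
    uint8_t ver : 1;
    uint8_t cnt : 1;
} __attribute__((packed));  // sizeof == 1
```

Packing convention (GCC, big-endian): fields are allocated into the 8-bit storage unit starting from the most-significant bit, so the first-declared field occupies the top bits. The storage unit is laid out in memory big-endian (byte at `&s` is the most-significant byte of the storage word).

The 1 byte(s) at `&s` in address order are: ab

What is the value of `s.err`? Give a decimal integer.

[0]=0xab (big-endian) → word 0xab
kind:2 @ bit 6 → (0xab>>6)&0x3 = 0x2
bank:1 @ bit 5 → (0xab>>5)&0x1 = 0x1
chan:1 @ bit 4 → (0xab>>4)&0x1 = 0x0
err:2 @ bit 2 → (0xab>>2)&0x3 = 0x2  ←
ver:1 @ bit 1 → (0xab>>1)&0x1 = 0x1
cnt:1 @ bit 0 → (0xab>>0)&0x1 = 0x1
err signed 2b, MSB=1: 2 - 4 = -2

-2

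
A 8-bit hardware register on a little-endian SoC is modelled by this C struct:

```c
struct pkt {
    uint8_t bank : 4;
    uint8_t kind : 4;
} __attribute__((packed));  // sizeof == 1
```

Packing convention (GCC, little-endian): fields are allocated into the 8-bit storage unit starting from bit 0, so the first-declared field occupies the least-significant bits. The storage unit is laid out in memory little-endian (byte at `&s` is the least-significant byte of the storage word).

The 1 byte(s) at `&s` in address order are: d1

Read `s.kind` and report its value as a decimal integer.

13

[0]=0xd1 (little-endian) → word 0xd1
bank:4 @ bit 0 → (0xd1>>0)&0xf = 0x1
kind:4 @ bit 4 → (0xd1>>4)&0xf = 0xd  ←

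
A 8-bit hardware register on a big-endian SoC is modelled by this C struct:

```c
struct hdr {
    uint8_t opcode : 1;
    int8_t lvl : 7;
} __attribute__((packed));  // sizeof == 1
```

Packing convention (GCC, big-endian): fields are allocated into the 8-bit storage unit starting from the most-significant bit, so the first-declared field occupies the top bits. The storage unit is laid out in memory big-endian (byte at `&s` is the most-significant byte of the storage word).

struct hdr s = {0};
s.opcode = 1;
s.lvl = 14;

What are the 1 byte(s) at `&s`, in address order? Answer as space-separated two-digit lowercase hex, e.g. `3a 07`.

8e

opcode:1 = 1 → 0x1 << 7 → word 0x80
lvl:7 = 14 → 0xe << 0 → word 0x8e
word = 0x8e → big-endian bytes:
  [0]=0x8e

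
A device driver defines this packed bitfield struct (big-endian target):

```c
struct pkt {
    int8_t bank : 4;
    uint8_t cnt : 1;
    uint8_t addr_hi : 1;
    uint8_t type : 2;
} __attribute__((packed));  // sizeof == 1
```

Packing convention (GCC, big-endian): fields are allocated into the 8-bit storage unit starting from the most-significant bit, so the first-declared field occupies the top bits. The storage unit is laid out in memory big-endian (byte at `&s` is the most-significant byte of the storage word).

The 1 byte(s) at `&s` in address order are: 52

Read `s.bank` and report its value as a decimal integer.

5

[0]=0x52 (big-endian) → word 0x52
bank [4+:4] = (word>>4) & 0xf = 5  ←
cnt [3+:1] = (word>>3) & 0x1 = 0
addr_hi [2+:1] = (word>>2) & 0x1 = 0
type [0+:2] = (word>>0) & 0x3 = 2
bank signed 4b, MSB=0: value = 5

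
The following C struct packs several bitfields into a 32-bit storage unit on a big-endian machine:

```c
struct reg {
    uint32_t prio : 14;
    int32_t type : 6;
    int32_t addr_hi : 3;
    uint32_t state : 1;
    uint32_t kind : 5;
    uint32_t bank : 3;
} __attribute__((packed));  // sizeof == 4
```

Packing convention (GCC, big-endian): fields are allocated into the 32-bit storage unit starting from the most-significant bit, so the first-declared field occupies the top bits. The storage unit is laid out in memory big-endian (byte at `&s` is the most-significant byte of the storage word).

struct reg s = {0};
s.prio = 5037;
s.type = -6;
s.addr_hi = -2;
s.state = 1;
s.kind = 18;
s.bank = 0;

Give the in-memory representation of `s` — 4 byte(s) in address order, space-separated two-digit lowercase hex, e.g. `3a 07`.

4e b7 ad 90

prio:14 = 5037 → 0x13ad << 18 → word 0x4eb40000
type:6 = -6 → 0x3a << 12 → word 0x4eb7a000
addr_hi:3 = -2 → 0x6 << 9 → word 0x4eb7ac00
state:1 = 1 → 0x1 << 8 → word 0x4eb7ad00
kind:5 = 18 → 0x12 << 3 → word 0x4eb7ad90
bank:3 = 0 → 0x0 << 0 → word 0x4eb7ad90
word = 0x4eb7ad90 → big-endian bytes:
  [0]=0x4e  [1]=0xb7  [2]=0xad  [3]=0x90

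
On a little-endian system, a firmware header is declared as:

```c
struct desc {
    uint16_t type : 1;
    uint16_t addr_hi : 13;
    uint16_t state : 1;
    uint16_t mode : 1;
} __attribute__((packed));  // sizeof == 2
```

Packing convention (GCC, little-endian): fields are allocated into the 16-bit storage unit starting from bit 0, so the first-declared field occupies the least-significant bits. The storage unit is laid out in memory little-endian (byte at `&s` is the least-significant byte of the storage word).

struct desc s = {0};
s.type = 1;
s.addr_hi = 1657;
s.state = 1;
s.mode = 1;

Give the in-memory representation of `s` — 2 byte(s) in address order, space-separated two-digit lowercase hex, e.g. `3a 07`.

f3 cc

[0+:1] type=1 & 0x1 = 0x1; word=0x0001
[1+:13] addr_hi=1657 & 0x1fff = 0x679; word=0x0cf3
[14+:1] state=1 & 0x1 = 0x1; word=0x4cf3
[15+:1] mode=1 & 0x1 = 0x1; word=0xccf3
word = 0xccf3 → little-endian bytes:
  [0]=0xf3  [1]=0xcc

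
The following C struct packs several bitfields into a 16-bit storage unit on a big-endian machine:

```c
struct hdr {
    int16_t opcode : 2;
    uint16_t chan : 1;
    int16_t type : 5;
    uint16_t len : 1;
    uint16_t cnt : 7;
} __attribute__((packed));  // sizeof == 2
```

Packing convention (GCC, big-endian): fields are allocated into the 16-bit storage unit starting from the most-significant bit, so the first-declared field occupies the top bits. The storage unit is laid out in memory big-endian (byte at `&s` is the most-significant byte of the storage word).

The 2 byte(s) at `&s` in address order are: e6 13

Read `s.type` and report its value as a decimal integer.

6

[0]=0xe6 [1]=0x13 (big-endian) → word 0xe613
opcode:2 @ bit 14 → (0xe613>>14)&0x3 = 0x3
chan:1 @ bit 13 → (0xe613>>13)&0x1 = 0x1
type:5 @ bit 8 → (0xe613>>8)&0x1f = 0x6  ←
len:1 @ bit 7 → (0xe613>>7)&0x1 = 0x0
cnt:7 @ bit 0 → (0xe613>>0)&0x7f = 0x13
type signed 5b, MSB=0: value = 6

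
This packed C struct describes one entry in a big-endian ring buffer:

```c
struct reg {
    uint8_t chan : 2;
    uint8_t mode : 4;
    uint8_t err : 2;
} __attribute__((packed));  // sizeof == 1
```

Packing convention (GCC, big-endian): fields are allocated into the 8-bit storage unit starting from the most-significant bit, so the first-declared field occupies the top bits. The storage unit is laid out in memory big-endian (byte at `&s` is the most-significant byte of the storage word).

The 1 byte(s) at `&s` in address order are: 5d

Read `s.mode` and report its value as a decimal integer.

7

[0]=0x5d (big-endian) → word 0x5d
chan [6+:2] = (word>>6) & 0x3 = 1
mode [2+:4] = (word>>2) & 0xf = 7  ←
err [0+:2] = (word>>0) & 0x3 = 1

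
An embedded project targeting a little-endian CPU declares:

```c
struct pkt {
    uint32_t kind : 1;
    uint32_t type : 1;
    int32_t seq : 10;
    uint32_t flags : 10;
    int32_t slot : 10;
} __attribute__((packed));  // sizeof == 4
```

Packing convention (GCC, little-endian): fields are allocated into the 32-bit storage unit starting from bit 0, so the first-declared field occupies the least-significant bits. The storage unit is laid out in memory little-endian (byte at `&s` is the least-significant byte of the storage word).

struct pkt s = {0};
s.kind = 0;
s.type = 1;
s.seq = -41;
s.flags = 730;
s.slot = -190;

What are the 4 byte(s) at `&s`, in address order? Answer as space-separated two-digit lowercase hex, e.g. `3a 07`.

kind:1 = 0 → 0x0 << 0 → word 0x00000000
type:1 = 1 → 0x1 << 1 → word 0x00000002
seq:10 = -41 → 0x3d7 << 2 → word 0x00000f5e
flags:10 = 730 → 0x2da << 12 → word 0x002daf5e
slot:10 = -190 → 0x342 << 22 → word 0xd0adaf5e
word = 0xd0adaf5e → little-endian bytes:
  [0]=0x5e  [1]=0xaf  [2]=0xad  [3]=0xd0

5e af ad d0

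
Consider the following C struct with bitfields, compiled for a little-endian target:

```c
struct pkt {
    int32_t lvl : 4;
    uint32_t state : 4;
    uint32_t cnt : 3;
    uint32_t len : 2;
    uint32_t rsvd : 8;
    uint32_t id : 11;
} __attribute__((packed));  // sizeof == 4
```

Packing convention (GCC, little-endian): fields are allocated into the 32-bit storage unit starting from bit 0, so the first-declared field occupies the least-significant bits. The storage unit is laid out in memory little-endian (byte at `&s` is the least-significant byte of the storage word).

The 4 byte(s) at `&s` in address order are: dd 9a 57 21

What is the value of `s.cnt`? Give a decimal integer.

[0]=0xdd [1]=0x9a [2]=0x57 [3]=0x21 (little-endian) → word 0x21579add
lvl [0+:4] = (word>>0) & 0xf = 13
state [4+:4] = (word>>4) & 0xf = 13
cnt [8+:3] = (word>>8) & 0x7 = 2  ←
len [11+:2] = (word>>11) & 0x3 = 3
rsvd [13+:8] = (word>>13) & 0xff = 188
id [21+:11] = (word>>21) & 0x7ff = 266

2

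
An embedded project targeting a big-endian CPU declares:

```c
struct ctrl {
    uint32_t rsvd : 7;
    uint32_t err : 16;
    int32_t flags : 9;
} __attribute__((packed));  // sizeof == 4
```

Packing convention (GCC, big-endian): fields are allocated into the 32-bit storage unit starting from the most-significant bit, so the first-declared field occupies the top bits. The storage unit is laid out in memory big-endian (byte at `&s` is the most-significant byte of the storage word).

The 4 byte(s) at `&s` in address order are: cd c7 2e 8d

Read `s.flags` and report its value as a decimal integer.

[0]=0xcd [1]=0xc7 [2]=0x2e [3]=0x8d (big-endian) → word 0xcdc72e8d
rsvd [25+:7] = (word>>25) & 0x7f = 102
err [9+:16] = (word>>9) & 0xffff = 58263
flags [0+:9] = (word>>0) & 0x1ff = 141  ←
flags signed 9b, MSB=0: value = 141

141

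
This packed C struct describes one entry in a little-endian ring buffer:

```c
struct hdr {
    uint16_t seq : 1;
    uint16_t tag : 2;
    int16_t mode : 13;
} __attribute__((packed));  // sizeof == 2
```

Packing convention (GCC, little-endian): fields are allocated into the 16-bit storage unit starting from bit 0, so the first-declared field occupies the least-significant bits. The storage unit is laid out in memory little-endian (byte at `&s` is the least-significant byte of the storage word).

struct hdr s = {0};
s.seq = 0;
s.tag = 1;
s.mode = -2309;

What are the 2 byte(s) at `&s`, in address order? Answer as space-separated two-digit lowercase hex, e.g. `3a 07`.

seq (1b) val=0 bits=0x0 at bit 0: 0x0000
tag (2b) val=1 bits=0x1 at bit 1: 0x0002
mode (13b) val=-2309 bits=0x16fb at bit 3: 0xb7da
word = 0xb7da → little-endian bytes:
  [0]=0xda  [1]=0xb7

da b7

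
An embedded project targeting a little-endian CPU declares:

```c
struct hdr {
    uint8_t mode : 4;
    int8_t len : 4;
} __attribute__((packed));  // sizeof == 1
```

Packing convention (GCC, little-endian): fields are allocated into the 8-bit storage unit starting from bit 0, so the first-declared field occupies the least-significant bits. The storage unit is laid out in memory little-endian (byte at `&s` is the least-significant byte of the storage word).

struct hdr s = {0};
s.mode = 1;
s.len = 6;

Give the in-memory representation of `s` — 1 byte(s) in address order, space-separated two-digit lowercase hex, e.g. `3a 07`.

mode (4b) val=1 bits=0x1 at bit 0: 0x01
len (4b) val=6 bits=0x6 at bit 4: 0x61
word = 0x61 → little-endian bytes:
  [0]=0x61

61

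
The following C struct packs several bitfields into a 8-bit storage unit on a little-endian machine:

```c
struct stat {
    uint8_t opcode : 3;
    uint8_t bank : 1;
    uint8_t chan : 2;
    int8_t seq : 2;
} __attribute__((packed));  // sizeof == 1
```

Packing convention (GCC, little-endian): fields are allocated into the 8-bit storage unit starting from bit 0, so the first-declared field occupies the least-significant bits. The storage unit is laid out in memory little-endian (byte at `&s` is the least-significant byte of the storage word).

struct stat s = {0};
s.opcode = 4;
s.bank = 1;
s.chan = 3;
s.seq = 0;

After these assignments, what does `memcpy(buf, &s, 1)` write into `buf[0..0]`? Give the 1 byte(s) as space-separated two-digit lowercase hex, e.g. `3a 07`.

opcode:3 = 4 → 0x4 << 0 → word 0x04
bank:1 = 1 → 0x1 << 3 → word 0x0c
chan:2 = 3 → 0x3 << 4 → word 0x3c
seq:2 = 0 → 0x0 << 6 → word 0x3c
word = 0x3c → little-endian bytes:
  [0]=0x3c

3c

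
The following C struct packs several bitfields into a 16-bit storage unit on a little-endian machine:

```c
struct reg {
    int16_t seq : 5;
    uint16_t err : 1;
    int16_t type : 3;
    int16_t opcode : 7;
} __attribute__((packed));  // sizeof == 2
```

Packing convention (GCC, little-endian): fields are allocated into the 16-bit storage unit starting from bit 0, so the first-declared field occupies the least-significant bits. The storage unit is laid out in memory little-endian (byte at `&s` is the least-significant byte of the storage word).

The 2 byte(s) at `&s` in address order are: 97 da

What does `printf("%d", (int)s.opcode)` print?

[0]=0x97 [1]=0xda (little-endian) → word 0xda97
seq [0+:5] = (word>>0) & 0x1f = 23
err [5+:1] = (word>>5) & 0x1 = 0
type [6+:3] = (word>>6) & 0x7 = 2
opcode [9+:7] = (word>>9) & 0x7f = 109  ←
opcode signed 7b, MSB=1: 109 - 128 = -19

-19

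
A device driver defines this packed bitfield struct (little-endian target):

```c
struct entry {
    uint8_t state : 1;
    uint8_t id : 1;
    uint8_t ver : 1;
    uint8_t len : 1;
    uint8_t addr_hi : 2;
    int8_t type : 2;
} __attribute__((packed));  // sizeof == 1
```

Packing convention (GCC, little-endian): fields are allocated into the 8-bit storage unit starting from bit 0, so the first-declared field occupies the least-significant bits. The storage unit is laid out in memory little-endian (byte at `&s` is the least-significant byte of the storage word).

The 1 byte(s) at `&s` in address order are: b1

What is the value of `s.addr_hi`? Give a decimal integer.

[0]=0xb1 (little-endian) → word 0xb1
state [0+:1] = (word>>0) & 0x1 = 1
id [1+:1] = (word>>1) & 0x1 = 0
ver [2+:1] = (word>>2) & 0x1 = 0
len [3+:1] = (word>>3) & 0x1 = 0
addr_hi [4+:2] = (word>>4) & 0x3 = 3  ←
type [6+:2] = (word>>6) & 0x3 = 2

3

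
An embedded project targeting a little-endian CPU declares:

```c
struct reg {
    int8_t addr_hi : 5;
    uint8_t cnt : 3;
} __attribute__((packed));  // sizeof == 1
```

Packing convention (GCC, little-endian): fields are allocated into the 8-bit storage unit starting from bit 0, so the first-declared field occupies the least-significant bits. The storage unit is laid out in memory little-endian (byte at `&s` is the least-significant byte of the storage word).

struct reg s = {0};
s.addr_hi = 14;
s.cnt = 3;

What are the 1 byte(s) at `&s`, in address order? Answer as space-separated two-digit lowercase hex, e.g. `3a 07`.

6e

[0+:5] addr_hi=14 & 0x1f = 0xe; word=0x0e
[5+:3] cnt=3 & 0x7 = 0x3; word=0x6e
word = 0x6e → little-endian bytes:
  [0]=0x6e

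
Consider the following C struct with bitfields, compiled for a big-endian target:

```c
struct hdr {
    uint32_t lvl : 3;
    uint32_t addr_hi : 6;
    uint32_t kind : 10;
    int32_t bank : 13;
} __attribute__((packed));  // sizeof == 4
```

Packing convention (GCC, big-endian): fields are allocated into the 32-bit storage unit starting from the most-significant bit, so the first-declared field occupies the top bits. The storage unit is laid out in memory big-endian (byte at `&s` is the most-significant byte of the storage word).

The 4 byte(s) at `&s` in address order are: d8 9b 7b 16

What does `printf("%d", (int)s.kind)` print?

[0]=0xd8 [1]=0x9b [2]=0x7b [3]=0x16 (big-endian) → word 0xd89b7b16
lvl:3 @ bit 29 → (0xd89b7b16>>29)&0x7 = 0x6
addr_hi:6 @ bit 23 → (0xd89b7b16>>23)&0x3f = 0x31
kind:10 @ bit 13 → (0xd89b7b16>>13)&0x3ff = 0xdb  ←
bank:13 @ bit 0 → (0xd89b7b16>>0)&0x1fff = 0x1b16

219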